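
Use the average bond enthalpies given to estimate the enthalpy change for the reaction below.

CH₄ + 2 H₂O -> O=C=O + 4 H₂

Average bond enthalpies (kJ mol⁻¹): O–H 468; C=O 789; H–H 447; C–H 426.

Bonds broken (reactants):
  C–H: 4 × 426 = 1704
  O–H: 4 × 468 = 1872
  Σ(broken) = 3576 kJ
Bonds formed (products):
  C=O: 2 × 789 = 1578
  H–H: 4 × 447 = 1788
  Σ(formed) = 3366 kJ
ΔH = Σ(broken) − Σ(formed) = 3576 − 3366 = +210 kJ

ΔH ≈ +210 kJ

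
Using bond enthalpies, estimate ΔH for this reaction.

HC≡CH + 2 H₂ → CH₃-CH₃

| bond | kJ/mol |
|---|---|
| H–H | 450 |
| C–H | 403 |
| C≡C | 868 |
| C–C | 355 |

Bonds broken (reactants):
  C≡C: 1 × 868 = 868
  C–H: 2 × 403 = 806
  H–H: 2 × 450 = 900
  Σ(broken) = 2574 kJ
Bonds formed (products):
  C–C: 1 × 355 = 355
  C–H: 6 × 403 = 2418
  Σ(formed) = 2773 kJ
ΔH = Σ(broken) − Σ(formed) = 2574 − 2773 = −199 kJ

ΔH ≈ −199 kJ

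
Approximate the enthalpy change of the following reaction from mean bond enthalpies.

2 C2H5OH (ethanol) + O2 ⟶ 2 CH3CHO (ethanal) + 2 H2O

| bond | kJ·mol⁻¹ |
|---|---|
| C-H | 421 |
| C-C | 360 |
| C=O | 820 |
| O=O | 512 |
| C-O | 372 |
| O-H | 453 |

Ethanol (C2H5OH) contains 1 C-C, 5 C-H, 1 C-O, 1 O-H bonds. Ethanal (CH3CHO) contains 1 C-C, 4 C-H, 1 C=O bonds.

Bonds broken (reactants):
  C-C: 2 × 360 = 720
  C-H: 10 × 421 = 4210
  C-O: 2 × 372 = 744
  O-H: 2 × 453 = 906
  O=O: 1 × 512 = 512
  Σ(broken) = 7092 kJ
Bonds formed (products):
  C-C: 2 × 360 = 720
  C-H: 8 × 421 = 3368
  C=O: 2 × 820 = 1640
  O-H: 4 × 453 = 1812
  Σ(formed) = 7540 kJ
ΔH = Σ(broken) − Σ(formed) = 7092 − 7540 = −448 kJ

ΔH ≈ −448 kJ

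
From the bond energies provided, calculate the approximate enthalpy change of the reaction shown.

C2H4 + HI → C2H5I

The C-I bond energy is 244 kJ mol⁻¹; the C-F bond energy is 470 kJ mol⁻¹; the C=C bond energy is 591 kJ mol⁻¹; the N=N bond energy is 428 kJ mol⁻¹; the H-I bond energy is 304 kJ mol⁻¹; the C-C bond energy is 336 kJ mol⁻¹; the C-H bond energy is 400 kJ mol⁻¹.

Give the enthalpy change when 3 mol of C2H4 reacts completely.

ΔH = −255 kJ

Bonds broken (reactants):
  C-H: 4 × 400 = 1600
  C=C: 1 × 591 = 591
  H-I: 1 × 304 = 304
  Σ(broken) = 2495 kJ
Bonds formed (products):
  C-C: 1 × 336 = 336
  C-H: 5 × 400 = 2000
  C-I: 1 × 244 = 244
  Σ(formed) = 2580 kJ
ΔH = Σ(broken) − Σ(formed) = 2495 − 2580 = −85 kJ
For 3× the reaction as written: 3 × (−85) = −255 kJ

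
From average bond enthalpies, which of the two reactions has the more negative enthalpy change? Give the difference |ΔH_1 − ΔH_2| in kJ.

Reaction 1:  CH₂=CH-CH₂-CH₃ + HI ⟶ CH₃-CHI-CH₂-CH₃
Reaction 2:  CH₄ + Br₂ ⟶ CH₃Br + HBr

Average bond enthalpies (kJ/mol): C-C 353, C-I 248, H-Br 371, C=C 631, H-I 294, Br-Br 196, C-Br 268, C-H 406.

Reaction 1, by 45 kJ

Reaction 1:
  Bonds broken (reactants):
    C-C: 2 × 353 = 706
    C-H: 8 × 406 = 3248
    C=C: 1 × 631 = 631
    H-I: 1 × 294 = 294
    Σ(broken) = 4879 kJ
  Bonds formed (products):
    C-C: 3 × 353 = 1059
    C-H: 9 × 406 = 3654
    C-I: 1 × 248 = 248
    Σ(formed) = 4961 kJ
  ΔH_1 = 4879 − 4961 = −82 kJ
Reaction 2:
  Bonds broken (reactants):
    Br-Br: 1 × 196 = 196
    C-H: 4 × 406 = 1624
    Σ(broken) = 1820 kJ
  Bonds formed (products):
    C-Br: 1 × 268 = 268
    C-H: 3 × 406 = 1218
    H-Br: 1 × 371 = 371
    Σ(formed) = 1857 kJ
  ΔH_2 = 1820 − 1857 = −37 kJ
ΔH_1 − ΔH_2 = −45 kJ, so reaction 1 has the more negative ΔH; |ΔH_1 − ΔH_2| = 45 kJ.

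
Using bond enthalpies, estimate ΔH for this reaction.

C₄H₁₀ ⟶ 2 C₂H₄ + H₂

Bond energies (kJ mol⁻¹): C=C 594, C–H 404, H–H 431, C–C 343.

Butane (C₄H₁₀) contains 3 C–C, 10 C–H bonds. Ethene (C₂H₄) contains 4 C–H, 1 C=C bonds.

Bonds broken (reactants):
  C–C: 3 × 343 = 1029
  C–H: 10 × 404 = 4040
  Σ(broken) = 5069 kJ
Bonds formed (products):
  C–H: 8 × 404 = 3232
  C=C: 2 × 594 = 1188
  H–H: 1 × 431 = 431
  Σ(formed) = 4851 kJ
ΔH = Σ(broken) − Σ(formed) = 5069 − 4851 = +218 kJ

ΔH ≈ +218 kJ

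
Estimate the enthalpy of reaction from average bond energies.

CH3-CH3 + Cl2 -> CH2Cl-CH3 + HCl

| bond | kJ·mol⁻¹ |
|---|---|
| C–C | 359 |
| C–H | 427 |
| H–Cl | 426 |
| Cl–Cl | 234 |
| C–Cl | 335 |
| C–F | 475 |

Bonds broken (reactants):
  C–C: 1 × 359 = 359
  C–H: 6 × 427 = 2562
  Cl–Cl: 1 × 234 = 234
  Σ(broken) = 3155 kJ
Bonds formed (products):
  C–C: 1 × 359 = 359
  C–Cl: 1 × 335 = 335
  C–H: 5 × 427 = 2135
  H–Cl: 1 × 426 = 426
  Σ(formed) = 3255 kJ
ΔH = Σ(broken) − Σ(formed) = 3155 − 3255 = −100 kJ

ΔH ≈ −100 kJ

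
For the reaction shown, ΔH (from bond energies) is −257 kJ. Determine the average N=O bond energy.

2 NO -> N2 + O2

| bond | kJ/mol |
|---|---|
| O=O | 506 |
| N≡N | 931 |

D(N=O) ≈ 590 kJ/mol

Let D be the N=O bond energy.
Σ(broken) = 2×D = 2D
Σ(formed) = 1×931 + 1×506 = 1437
ΔH = Σ(broken) − Σ(formed) = (2D) − (1437) = −1437 + 2D
Setting this equal to −257 kJ gives 2D = 1180, so D = 590 kJ/mol.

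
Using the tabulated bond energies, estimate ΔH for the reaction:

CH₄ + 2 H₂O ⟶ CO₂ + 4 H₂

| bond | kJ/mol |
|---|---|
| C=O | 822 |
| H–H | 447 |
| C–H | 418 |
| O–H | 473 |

ΔH ≈ +132 kJ

Bonds broken (reactants):
  C–H: 4 × 418 = 1672
  O–H: 4 × 473 = 1892
  Σ(broken) = 3564 kJ
Bonds formed (products):
  C=O: 2 × 822 = 1644
  H–H: 4 × 447 = 1788
  Σ(formed) = 3432 kJ
ΔH = Σ(broken) − Σ(formed) = 3564 − 3432 = +132 kJ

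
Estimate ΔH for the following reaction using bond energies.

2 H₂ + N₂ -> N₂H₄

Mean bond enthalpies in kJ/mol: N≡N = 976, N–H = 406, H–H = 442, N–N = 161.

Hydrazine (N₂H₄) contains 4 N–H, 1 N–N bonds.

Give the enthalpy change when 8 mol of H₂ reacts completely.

Bonds broken (reactants):
  H–H: 2 × 442 = 884
  N≡N: 1 × 976 = 976
  Σ(broken) = 1860 kJ
Bonds formed (products):
  N–H: 4 × 406 = 1624
  N–N: 1 × 161 = 161
  Σ(formed) = 1785 kJ
ΔH = Σ(broken) − Σ(formed) = 1860 − 1785 = +75 kJ
For 4× the reaction as written: 4 × (+75) = +300 kJ

ΔH = +300 kJ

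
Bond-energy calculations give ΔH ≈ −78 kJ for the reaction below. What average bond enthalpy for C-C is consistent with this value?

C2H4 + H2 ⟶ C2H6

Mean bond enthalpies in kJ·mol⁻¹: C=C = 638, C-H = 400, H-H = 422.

D(C-C) ≈ 338 kJ/mol

Let D be the C-C bond energy.
Σ(broken) = 4×400 + 1×638 + 1×422 = 2660
Σ(formed) = 1×D + 6×400 = 2400 + D
ΔH = Σ(broken) − Σ(formed) = (2660) − (2400 + D) = +260 − D
Setting this equal to −78 kJ gives D = 338 kJ/mol.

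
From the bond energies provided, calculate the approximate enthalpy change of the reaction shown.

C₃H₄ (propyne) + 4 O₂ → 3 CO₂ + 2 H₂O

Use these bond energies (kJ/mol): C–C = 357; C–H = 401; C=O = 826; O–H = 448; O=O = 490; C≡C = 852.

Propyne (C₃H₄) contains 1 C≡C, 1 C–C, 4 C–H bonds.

ΔH ≈ −1975 kJ

Bonds broken (reactants):
  C≡C: 1 × 852 = 852
  C–C: 1 × 357 = 357
  C–H: 4 × 401 = 1604
  O=O: 4 × 490 = 1960
  Σ(broken) = 4773 kJ
Bonds formed (products):
  C=O: 6 × 826 = 4956
  O–H: 4 × 448 = 1792
  Σ(formed) = 6748 kJ
ΔH = Σ(broken) − Σ(formed) = 4773 − 6748 = −1975 kJ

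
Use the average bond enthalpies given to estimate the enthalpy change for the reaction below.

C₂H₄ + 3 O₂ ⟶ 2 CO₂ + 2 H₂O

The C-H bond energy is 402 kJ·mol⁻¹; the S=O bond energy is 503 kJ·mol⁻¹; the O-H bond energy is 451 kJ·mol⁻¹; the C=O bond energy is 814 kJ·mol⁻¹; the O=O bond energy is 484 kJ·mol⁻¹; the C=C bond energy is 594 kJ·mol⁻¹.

ΔH ≈ −1406 kJ

Bonds broken (reactants):
  C-H: 4 × 402 = 1608
  C=C: 1 × 594 = 594
  O=O: 3 × 484 = 1452
  Σ(broken) = 3654 kJ
Bonds formed (products):
  C=O: 4 × 814 = 3256
  O-H: 4 × 451 = 1804
  Σ(formed) = 5060 kJ
ΔH = Σ(broken) − Σ(formed) = 3654 − 5060 = −1406 kJ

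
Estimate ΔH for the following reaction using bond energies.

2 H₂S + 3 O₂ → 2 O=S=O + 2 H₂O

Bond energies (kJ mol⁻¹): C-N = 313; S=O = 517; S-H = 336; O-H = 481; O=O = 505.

ΔH ≈ −1133 kJ

Bonds broken (reactants):
  O=O: 3 × 505 = 1515
  S-H: 4 × 336 = 1344
  Σ(broken) = 2859 kJ
Bonds formed (products):
  O-H: 4 × 481 = 1924
  S=O: 4 × 517 = 2068
  Σ(formed) = 3992 kJ
ΔH = Σ(broken) − Σ(formed) = 2859 − 3992 = −1133 kJ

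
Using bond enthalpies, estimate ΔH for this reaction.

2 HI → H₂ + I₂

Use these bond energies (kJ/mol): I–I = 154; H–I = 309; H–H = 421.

ΔH ≈ +43 kJ

Bonds broken (reactants):
  H–I: 2 × 309 = 618
  Σ(broken) = 618 kJ
Bonds formed (products):
  H–H: 1 × 421 = 421
  I–I: 1 × 154 = 154
  Σ(formed) = 575 kJ
ΔH = Σ(broken) − Σ(formed) = 618 − 575 = +43 kJ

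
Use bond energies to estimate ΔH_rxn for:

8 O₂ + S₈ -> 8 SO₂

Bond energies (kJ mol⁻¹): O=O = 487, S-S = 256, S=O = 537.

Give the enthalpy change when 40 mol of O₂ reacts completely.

ΔH = −13240 kJ

Bonds broken (reactants):
  O=O: 8 × 487 = 3896
  S-S: 8 × 256 = 2048
  Σ(broken) = 5944 kJ
Bonds formed (products):
  S=O: 16 × 537 = 8592
  Σ(formed) = 8592 kJ
ΔH = Σ(broken) − Σ(formed) = 5944 − 8592 = −2648 kJ
For 5× the reaction as written: 5 × (−2648) = −13240 kJ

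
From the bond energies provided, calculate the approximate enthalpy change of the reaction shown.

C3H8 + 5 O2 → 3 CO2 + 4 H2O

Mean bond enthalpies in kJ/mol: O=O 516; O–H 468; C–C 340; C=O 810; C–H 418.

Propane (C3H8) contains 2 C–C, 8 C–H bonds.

Bonds broken (reactants):
  C–C: 2 × 340 = 680
  C–H: 8 × 418 = 3344
  O=O: 5 × 516 = 2580
  Σ(broken) = 6604 kJ
Bonds formed (products):
  C=O: 6 × 810 = 4860
  O–H: 8 × 468 = 3744
  Σ(formed) = 8604 kJ
ΔH = Σ(broken) − Σ(formed) = 6604 − 8604 = −2000 kJ

ΔH ≈ −2000 kJ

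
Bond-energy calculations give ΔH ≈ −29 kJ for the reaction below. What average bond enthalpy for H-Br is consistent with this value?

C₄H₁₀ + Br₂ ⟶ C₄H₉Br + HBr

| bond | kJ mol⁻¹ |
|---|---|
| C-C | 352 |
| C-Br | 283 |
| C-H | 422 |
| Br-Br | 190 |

Let D be the H-Br bond energy.
Σ(broken) = 1×190 + 3×352 + 10×422 = 5466
Σ(formed) = 1×283 + 3×352 + 9×422 + 1×D = 5137 + D
ΔH = Σ(broken) − Σ(formed) = (5466) − (5137 + D) = +329 − D
Setting this equal to −29 kJ gives D = 358 kJ/mol.

D(H-Br) ≈ 358 kJ/mol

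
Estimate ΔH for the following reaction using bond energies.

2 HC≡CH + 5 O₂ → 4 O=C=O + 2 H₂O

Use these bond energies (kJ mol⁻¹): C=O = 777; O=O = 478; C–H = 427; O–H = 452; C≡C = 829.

ΔH ≈ −2268 kJ

Bonds broken (reactants):
  C≡C: 2 × 829 = 1658
  C–H: 4 × 427 = 1708
  O=O: 5 × 478 = 2390
  Σ(broken) = 5756 kJ
Bonds formed (products):
  C=O: 8 × 777 = 6216
  O–H: 4 × 452 = 1808
  Σ(formed) = 8024 kJ
ΔH = Σ(broken) − Σ(formed) = 5756 − 8024 = −2268 kJ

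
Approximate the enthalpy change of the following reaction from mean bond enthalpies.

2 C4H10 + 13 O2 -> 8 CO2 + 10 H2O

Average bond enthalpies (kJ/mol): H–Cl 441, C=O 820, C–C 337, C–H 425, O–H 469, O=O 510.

ΔH ≈ −5348 kJ

Bonds broken (reactants):
  C–C: 6 × 337 = 2022
  C–H: 20 × 425 = 8500
  O=O: 13 × 510 = 6630
  Σ(broken) = 17152 kJ
Bonds formed (products):
  C=O: 16 × 820 = 13120
  O–H: 20 × 469 = 9380
  Σ(formed) = 22500 kJ
ΔH = Σ(broken) − Σ(formed) = 17152 − 22500 = −5348 kJ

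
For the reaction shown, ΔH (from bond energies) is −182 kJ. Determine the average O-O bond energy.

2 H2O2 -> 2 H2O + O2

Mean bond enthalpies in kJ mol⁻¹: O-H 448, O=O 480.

D(O-O) ≈ 149 kJ/mol

Let D be the O-O bond energy.
Σ(broken) = 4×448 + 2×D = 1792 + 2D
Σ(formed) = 4×448 + 1×480 = 2272
ΔH = Σ(broken) − Σ(formed) = (1792 + 2D) − (2272) = −480 + 2D
Setting this equal to −182 kJ gives 2D = 298, so D = 149 kJ/mol.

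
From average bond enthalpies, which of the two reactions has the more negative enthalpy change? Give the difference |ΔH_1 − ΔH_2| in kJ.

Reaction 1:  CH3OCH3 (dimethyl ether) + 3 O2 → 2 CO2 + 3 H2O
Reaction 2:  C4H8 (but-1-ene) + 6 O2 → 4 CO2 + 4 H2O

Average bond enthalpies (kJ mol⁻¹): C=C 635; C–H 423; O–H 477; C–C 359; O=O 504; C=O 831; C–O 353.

Reaction 2, by 1273 kJ

Reaction 1:
  Bonds broken (reactants):
    C–H: 6 × 423 = 2538
    C–O: 2 × 353 = 706
    O=O: 3 × 504 = 1512
    Σ(broken) = 4756 kJ
  Bonds formed (products):
    C=O: 4 × 831 = 3324
    O–H: 6 × 477 = 2862
    Σ(formed) = 6186 kJ
  ΔH_1 = 4756 − 6186 = −1430 kJ
Reaction 2:
  Bonds broken (reactants):
    C–C: 2 × 359 = 718
    C–H: 8 × 423 = 3384
    C=C: 1 × 635 = 635
    O=O: 6 × 504 = 3024
    Σ(broken) = 7761 kJ
  Bonds formed (products):
    C=O: 8 × 831 = 6648
    O–H: 8 × 477 = 3816
    Σ(formed) = 10464 kJ
  ΔH_2 = 7761 − 10464 = −2703 kJ
ΔH_1 − ΔH_2 = +1273 kJ, so reaction 2 has the more negative ΔH; |ΔH_1 − ΔH_2| = 1273 kJ.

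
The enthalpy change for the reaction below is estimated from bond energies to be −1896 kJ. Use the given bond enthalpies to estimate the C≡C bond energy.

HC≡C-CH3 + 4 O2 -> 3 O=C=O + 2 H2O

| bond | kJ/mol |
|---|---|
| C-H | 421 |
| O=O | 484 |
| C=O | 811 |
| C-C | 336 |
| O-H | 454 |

Let D be the C≡C bond energy.
Σ(broken) = 1×D + 1×336 + 4×421 + 4×484 = 3956 + D
Σ(formed) = 6×811 + 4×454 = 6682
ΔH = Σ(broken) − Σ(formed) = (3956 + D) − (6682) = −2726 + D
Setting this equal to −1896 kJ gives D = 830 kJ/mol.

D(C≡C) ≈ 830 kJ/mol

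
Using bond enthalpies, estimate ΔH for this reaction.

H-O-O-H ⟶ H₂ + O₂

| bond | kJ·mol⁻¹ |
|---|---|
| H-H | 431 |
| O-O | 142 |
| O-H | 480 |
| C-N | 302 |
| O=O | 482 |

ΔH ≈ +189 kJ

Bonds broken (reactants):
  O-H: 2 × 480 = 960
  O-O: 1 × 142 = 142
  Σ(broken) = 1102 kJ
Bonds formed (products):
  H-H: 1 × 431 = 431
  O=O: 1 × 482 = 482
  Σ(formed) = 913 kJ
ΔH = Σ(broken) − Σ(formed) = 1102 − 913 = +189 kJ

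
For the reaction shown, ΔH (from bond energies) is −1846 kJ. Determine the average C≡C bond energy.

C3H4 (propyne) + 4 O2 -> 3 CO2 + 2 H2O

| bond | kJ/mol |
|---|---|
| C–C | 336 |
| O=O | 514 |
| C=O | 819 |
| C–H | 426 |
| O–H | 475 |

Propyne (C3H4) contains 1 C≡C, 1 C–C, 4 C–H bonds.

Let D be the C≡C bond energy.
Σ(broken) = 1×D + 1×336 + 4×426 + 4×514 = 4096 + D
Σ(formed) = 6×819 + 4×475 = 6814
ΔH = Σ(broken) − Σ(formed) = (4096 + D) − (6814) = −2718 + D
Setting this equal to −1846 kJ gives D = 872 kJ/mol.

D(C≡C) ≈ 872 kJ/mol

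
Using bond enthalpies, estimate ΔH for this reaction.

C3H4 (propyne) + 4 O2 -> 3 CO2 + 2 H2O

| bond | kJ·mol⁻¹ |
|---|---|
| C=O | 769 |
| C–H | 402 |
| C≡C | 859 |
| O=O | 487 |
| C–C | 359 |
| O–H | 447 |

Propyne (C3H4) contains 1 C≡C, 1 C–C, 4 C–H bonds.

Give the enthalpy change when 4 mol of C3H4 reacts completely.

ΔH = −6512 kJ

Bonds broken (reactants):
  C≡C: 1 × 859 = 859
  C–C: 1 × 359 = 359
  C–H: 4 × 402 = 1608
  O=O: 4 × 487 = 1948
  Σ(broken) = 4774 kJ
Bonds formed (products):
  C=O: 6 × 769 = 4614
  O–H: 4 × 447 = 1788
  Σ(formed) = 6402 kJ
ΔH = Σ(broken) − Σ(formed) = 4774 − 6402 = −1628 kJ
For 4× the reaction as written: 4 × (−1628) = −6512 kJ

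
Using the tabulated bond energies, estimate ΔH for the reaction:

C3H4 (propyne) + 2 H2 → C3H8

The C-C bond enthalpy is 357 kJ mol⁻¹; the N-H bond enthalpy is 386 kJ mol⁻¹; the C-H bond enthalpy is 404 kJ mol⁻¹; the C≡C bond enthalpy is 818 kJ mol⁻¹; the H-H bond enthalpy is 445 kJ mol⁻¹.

ΔH ≈ −265 kJ

Bonds broken (reactants):
  C≡C: 1 × 818 = 818
  C-C: 1 × 357 = 357
  C-H: 4 × 404 = 1616
  H-H: 2 × 445 = 890
  Σ(broken) = 3681 kJ
Bonds formed (products):
  C-C: 2 × 357 = 714
  C-H: 8 × 404 = 3232
  Σ(formed) = 3946 kJ
ΔH = Σ(broken) − Σ(formed) = 3681 − 3946 = −265 kJ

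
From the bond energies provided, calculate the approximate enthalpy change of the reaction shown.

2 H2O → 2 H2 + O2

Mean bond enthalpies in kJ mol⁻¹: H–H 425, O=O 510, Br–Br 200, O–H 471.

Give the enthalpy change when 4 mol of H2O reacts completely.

Bonds broken (reactants):
  O–H: 4 × 471 = 1884
  Σ(broken) = 1884 kJ
Bonds formed (products):
  H–H: 2 × 425 = 850
  O=O: 1 × 510 = 510
  Σ(formed) = 1360 kJ
ΔH = Σ(broken) − Σ(formed) = 1884 − 1360 = +524 kJ
For 2× the reaction as written: 2 × (+524) = +1048 kJ

ΔH = +1048 kJ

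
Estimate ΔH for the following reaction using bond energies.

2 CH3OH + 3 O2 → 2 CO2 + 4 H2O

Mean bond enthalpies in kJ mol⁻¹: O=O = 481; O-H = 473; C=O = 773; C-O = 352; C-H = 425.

Bonds broken (reactants):
  C-H: 6 × 425 = 2550
  C-O: 2 × 352 = 704
  O-H: 2 × 473 = 946
  O=O: 3 × 481 = 1443
  Σ(broken) = 5643 kJ
Bonds formed (products):
  C=O: 4 × 773 = 3092
  O-H: 8 × 473 = 3784
  Σ(formed) = 6876 kJ
ΔH = Σ(broken) − Σ(formed) = 5643 − 6876 = −1233 kJ

ΔH ≈ −1233 kJ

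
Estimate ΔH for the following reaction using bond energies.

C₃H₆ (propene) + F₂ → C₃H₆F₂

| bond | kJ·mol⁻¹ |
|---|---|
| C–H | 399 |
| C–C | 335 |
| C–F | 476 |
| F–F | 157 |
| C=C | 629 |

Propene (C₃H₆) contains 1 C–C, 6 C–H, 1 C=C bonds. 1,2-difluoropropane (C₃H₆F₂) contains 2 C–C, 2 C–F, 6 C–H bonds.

Bonds broken (reactants):
  C–C: 1 × 335 = 335
  C–H: 6 × 399 = 2394
  C=C: 1 × 629 = 629
  F–F: 1 × 157 = 157
  Σ(broken) = 3515 kJ
Bonds formed (products):
  C–C: 2 × 335 = 670
  C–F: 2 × 476 = 952
  C–H: 6 × 399 = 2394
  Σ(formed) = 4016 kJ
ΔH = Σ(broken) − Σ(formed) = 3515 − 4016 = −501 kJ

ΔH ≈ −501 kJ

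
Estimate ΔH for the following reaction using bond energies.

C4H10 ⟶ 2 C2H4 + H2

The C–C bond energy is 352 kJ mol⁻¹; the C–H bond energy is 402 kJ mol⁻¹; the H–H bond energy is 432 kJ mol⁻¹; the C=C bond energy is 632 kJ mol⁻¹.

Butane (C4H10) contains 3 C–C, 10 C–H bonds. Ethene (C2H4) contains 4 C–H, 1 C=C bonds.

Bonds broken (reactants):
  C–C: 3 × 352 = 1056
  C–H: 10 × 402 = 4020
  Σ(broken) = 5076 kJ
Bonds formed (products):
  C–H: 8 × 402 = 3216
  C=C: 2 × 632 = 1264
  H–H: 1 × 432 = 432
  Σ(formed) = 4912 kJ
ΔH = Σ(broken) − Σ(formed) = 5076 − 4912 = +164 kJ

ΔH ≈ +164 kJ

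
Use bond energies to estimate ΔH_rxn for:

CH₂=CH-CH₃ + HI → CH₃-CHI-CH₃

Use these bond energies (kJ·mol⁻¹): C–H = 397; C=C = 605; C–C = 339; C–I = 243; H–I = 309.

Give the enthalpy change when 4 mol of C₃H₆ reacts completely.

Bonds broken (reactants):
  C–C: 1 × 339 = 339
  C–H: 6 × 397 = 2382
  C=C: 1 × 605 = 605
  H–I: 1 × 309 = 309
  Σ(broken) = 3635 kJ
Bonds formed (products):
  C–C: 2 × 339 = 678
  C–H: 7 × 397 = 2779
  C–I: 1 × 243 = 243
  Σ(formed) = 3700 kJ
ΔH = Σ(broken) − Σ(formed) = 3635 − 3700 = −65 kJ
For 4× the reaction as written: 4 × (−65) = −260 kJ

ΔH = −260 kJ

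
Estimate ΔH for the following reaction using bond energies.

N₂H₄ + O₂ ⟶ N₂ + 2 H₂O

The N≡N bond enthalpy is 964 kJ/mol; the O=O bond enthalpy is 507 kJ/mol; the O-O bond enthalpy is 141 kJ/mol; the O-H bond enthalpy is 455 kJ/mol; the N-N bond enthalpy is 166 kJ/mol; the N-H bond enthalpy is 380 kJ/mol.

ΔH ≈ −591 kJ

Bonds broken (reactants):
  N-H: 4 × 380 = 1520
  N-N: 1 × 166 = 166
  O=O: 1 × 507 = 507
  Σ(broken) = 2193 kJ
Bonds formed (products):
  N≡N: 1 × 964 = 964
  O-H: 4 × 455 = 1820
  Σ(formed) = 2784 kJ
ΔH = Σ(broken) − Σ(formed) = 2193 − 2784 = −591 kJ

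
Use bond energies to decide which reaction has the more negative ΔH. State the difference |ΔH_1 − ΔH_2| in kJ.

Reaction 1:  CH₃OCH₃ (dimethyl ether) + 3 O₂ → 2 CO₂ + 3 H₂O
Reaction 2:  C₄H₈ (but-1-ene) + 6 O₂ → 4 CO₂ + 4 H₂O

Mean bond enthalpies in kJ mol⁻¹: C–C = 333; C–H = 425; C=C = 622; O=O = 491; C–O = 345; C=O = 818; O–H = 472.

Reaction 1:
  Bonds broken (reactants):
    C–H: 6 × 425 = 2550
    C–O: 2 × 345 = 690
    O=O: 3 × 491 = 1473
    Σ(broken) = 4713 kJ
  Bonds formed (products):
    C=O: 4 × 818 = 3272
    O–H: 6 × 472 = 2832
    Σ(formed) = 6104 kJ
  ΔH_1 = 4713 − 6104 = −1391 kJ
Reaction 2:
  Bonds broken (reactants):
    C–C: 2 × 333 = 666
    C–H: 8 × 425 = 3400
    C=C: 1 × 622 = 622
    O=O: 6 × 491 = 2946
    Σ(broken) = 7634 kJ
  Bonds formed (products):
    C=O: 8 × 818 = 6544
    O–H: 8 × 472 = 3776
    Σ(formed) = 10320 kJ
  ΔH_2 = 7634 − 10320 = −2686 kJ
ΔH_1 − ΔH_2 = +1295 kJ, so reaction 2 has the more negative ΔH; |ΔH_1 − ΔH_2| = 1295 kJ.

Reaction 2, by 1295 kJ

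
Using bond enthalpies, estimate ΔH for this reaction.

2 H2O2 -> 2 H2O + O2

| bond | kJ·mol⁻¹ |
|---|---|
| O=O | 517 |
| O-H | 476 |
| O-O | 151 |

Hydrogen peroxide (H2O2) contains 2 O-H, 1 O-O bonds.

Bonds broken (reactants):
  O-H: 4 × 476 = 1904
  O-O: 2 × 151 = 302
  Σ(broken) = 2206 kJ
Bonds formed (products):
  O-H: 4 × 476 = 1904
  O=O: 1 × 517 = 517
  Σ(formed) = 2421 kJ
ΔH = Σ(broken) − Σ(formed) = 2206 − 2421 = −215 kJ

ΔH ≈ −215 kJ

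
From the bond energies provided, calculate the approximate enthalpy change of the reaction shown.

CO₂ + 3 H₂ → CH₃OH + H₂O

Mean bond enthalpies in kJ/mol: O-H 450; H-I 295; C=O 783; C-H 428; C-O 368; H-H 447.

Bonds broken (reactants):
  C=O: 2 × 783 = 1566
  H-H: 3 × 447 = 1341
  Σ(broken) = 2907 kJ
Bonds formed (products):
  C-H: 3 × 428 = 1284
  C-O: 1 × 368 = 368
  O-H: 3 × 450 = 1350
  Σ(formed) = 3002 kJ
ΔH = Σ(broken) − Σ(formed) = 2907 − 3002 = −95 kJ

ΔH ≈ −95 kJ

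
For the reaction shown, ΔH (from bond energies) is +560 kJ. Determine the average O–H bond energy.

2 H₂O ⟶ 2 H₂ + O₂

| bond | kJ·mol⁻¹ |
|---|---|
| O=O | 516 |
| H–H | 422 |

Let D be the O–H bond energy.
Σ(broken) = 4×D = 4D
Σ(formed) = 2×422 + 1×516 = 1360
ΔH = Σ(broken) − Σ(formed) = (4D) − (1360) = −1360 + 4D
Setting this equal to +560 kJ gives 4D = 1920, so D = 480 kJ/mol.

D(O–H) ≈ 480 kJ/mol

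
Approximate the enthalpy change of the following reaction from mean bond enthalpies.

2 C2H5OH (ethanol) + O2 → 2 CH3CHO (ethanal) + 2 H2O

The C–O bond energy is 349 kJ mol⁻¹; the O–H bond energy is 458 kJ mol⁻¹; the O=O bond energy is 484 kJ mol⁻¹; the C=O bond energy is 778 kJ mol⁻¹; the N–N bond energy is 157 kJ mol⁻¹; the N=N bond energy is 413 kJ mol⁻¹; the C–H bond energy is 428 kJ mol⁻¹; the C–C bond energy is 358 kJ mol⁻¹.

ΔH ≈ −434 kJ

Bonds broken (reactants):
  C–C: 2 × 358 = 716
  C–H: 10 × 428 = 4280
  C–O: 2 × 349 = 698
  O–H: 2 × 458 = 916
  O=O: 1 × 484 = 484
  Σ(broken) = 7094 kJ
Bonds formed (products):
  C–C: 2 × 358 = 716
  C–H: 8 × 428 = 3424
  C=O: 2 × 778 = 1556
  O–H: 4 × 458 = 1832
  Σ(formed) = 7528 kJ
ΔH = Σ(broken) − Σ(formed) = 7094 − 7528 = −434 kJ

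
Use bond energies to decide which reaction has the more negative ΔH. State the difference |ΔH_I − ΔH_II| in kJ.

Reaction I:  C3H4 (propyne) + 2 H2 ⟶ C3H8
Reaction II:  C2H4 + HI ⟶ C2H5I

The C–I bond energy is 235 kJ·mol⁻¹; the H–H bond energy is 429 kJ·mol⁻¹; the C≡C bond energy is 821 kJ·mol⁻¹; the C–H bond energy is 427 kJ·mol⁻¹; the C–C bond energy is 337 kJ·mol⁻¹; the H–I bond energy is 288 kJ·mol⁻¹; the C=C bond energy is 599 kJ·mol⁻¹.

Reaction I:
  Bonds broken (reactants):
    C≡C: 1 × 821 = 821
    C–C: 1 × 337 = 337
    C–H: 4 × 427 = 1708
    H–H: 2 × 429 = 858
    Σ(broken) = 3724 kJ
  Bonds formed (products):
    C–C: 2 × 337 = 674
    C–H: 8 × 427 = 3416
    Σ(formed) = 4090 kJ
  ΔH_I = 3724 − 4090 = −366 kJ
Reaction II:
  Bonds broken (reactants):
    C–H: 4 × 427 = 1708
    C=C: 1 × 599 = 599
    H–I: 1 × 288 = 288
    Σ(broken) = 2595 kJ
  Bonds formed (products):
    C–C: 1 × 337 = 337
    C–H: 5 × 427 = 2135
    C–I: 1 × 235 = 235
    Σ(formed) = 2707 kJ
  ΔH_II = 2595 − 2707 = −112 kJ
ΔH_I − ΔH_II = −254 kJ, so reaction I has the more negative ΔH; |ΔH_I − ΔH_II| = 254 kJ.

Reaction I, by 254 kJ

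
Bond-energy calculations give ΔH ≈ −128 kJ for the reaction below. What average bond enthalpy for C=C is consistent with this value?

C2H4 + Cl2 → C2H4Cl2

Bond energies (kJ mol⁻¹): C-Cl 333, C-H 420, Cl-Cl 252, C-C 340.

D(C=C) ≈ 626 kJ/mol

Let D be the C=C bond energy.
Σ(broken) = 4×420 + 1×D + 1×252 = 1932 + D
Σ(formed) = 1×340 + 2×333 + 4×420 = 2686
ΔH = Σ(broken) − Σ(formed) = (1932 + D) − (2686) = −754 + D
Setting this equal to −128 kJ gives D = 626 kJ/mol.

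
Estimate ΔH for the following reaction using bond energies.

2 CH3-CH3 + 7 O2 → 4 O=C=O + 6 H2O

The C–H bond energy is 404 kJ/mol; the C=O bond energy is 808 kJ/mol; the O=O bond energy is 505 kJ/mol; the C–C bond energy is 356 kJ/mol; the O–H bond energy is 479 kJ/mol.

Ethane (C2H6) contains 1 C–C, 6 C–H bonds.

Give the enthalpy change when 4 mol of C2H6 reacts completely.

ΔH = −6234 kJ

Bonds broken (reactants):
  C–C: 2 × 356 = 712
  C–H: 12 × 404 = 4848
  O=O: 7 × 505 = 3535
  Σ(broken) = 9095 kJ
Bonds formed (products):
  C=O: 8 × 808 = 6464
  O–H: 12 × 479 = 5748
  Σ(formed) = 12212 kJ
ΔH = Σ(broken) − Σ(formed) = 9095 − 12212 = −3117 kJ
For 2× the reaction as written: 2 × (−3117) = −6234 kJ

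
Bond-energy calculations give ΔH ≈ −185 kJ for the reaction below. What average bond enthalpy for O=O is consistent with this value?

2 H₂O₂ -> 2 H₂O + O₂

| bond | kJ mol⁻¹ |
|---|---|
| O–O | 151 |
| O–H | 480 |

Let D be the O=O bond energy.
Σ(broken) = 4×480 + 2×151 = 2222
Σ(formed) = 4×480 + 1×D = 1920 + D
ΔH = Σ(broken) − Σ(formed) = (2222) − (1920 + D) = +302 − D
Setting this equal to −185 kJ gives D = 487 kJ/mol.

D(O=O) ≈ 487 kJ/mol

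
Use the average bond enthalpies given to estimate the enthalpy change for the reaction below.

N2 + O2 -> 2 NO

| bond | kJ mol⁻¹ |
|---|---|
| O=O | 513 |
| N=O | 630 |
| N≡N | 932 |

Bonds broken (reactants):
  N≡N: 1 × 932 = 932
  O=O: 1 × 513 = 513
  Σ(broken) = 1445 kJ
Bonds formed (products):
  N=O: 2 × 630 = 1260
  Σ(formed) = 1260 kJ
ΔH = Σ(broken) − Σ(formed) = 1445 − 1260 = +185 kJ

ΔH ≈ +185 kJ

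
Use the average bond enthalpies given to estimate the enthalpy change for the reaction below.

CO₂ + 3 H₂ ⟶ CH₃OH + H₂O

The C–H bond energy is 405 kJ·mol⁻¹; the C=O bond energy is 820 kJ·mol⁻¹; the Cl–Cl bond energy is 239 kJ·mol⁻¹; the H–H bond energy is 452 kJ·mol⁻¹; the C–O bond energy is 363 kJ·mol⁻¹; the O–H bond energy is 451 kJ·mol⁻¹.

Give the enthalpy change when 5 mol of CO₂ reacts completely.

ΔH = +325 kJ

Bonds broken (reactants):
  C=O: 2 × 820 = 1640
  H–H: 3 × 452 = 1356
  Σ(broken) = 2996 kJ
Bonds formed (products):
  C–H: 3 × 405 = 1215
  C–O: 1 × 363 = 363
  O–H: 3 × 451 = 1353
  Σ(formed) = 2931 kJ
ΔH = Σ(broken) − Σ(formed) = 2996 − 2931 = +65 kJ
For 5× the reaction as written: 5 × (+65) = +325 kJ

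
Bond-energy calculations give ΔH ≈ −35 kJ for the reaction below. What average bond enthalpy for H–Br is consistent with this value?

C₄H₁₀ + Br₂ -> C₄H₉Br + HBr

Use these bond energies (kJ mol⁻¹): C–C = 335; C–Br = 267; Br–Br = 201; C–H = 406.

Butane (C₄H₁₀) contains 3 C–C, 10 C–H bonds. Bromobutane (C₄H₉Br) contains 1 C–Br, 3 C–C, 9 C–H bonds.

D(H–Br) ≈ 375 kJ/mol

Let D be the H–Br bond energy.
Σ(broken) = 1×201 + 3×335 + 10×406 = 5266
Σ(formed) = 1×267 + 3×335 + 9×406 + 1×D = 4926 + D
ΔH = Σ(broken) − Σ(formed) = (5266) − (4926 + D) = +340 − D
Setting this equal to −35 kJ gives D = 375 kJ/mol.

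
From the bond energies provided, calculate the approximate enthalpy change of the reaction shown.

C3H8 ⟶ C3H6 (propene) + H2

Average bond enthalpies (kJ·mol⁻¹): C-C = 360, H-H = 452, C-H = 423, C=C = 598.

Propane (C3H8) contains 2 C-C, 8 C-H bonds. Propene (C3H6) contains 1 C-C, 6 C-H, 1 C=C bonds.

Bonds broken (reactants):
  C-C: 2 × 360 = 720
  C-H: 8 × 423 = 3384
  Σ(broken) = 4104 kJ
Bonds formed (products):
  C-C: 1 × 360 = 360
  C-H: 6 × 423 = 2538
  C=C: 1 × 598 = 598
  H-H: 1 × 452 = 452
  Σ(formed) = 3948 kJ
ΔH = Σ(broken) − Σ(formed) = 4104 − 3948 = +156 kJ

ΔH ≈ +156 kJ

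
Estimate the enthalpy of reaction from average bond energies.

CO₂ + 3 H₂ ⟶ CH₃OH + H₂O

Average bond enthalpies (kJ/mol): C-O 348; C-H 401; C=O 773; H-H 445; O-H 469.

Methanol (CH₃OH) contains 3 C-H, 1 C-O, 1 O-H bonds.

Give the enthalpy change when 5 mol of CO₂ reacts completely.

ΔH = −385 kJ

Bonds broken (reactants):
  C=O: 2 × 773 = 1546
  H-H: 3 × 445 = 1335
  Σ(broken) = 2881 kJ
Bonds formed (products):
  C-H: 3 × 401 = 1203
  C-O: 1 × 348 = 348
  O-H: 3 × 469 = 1407
  Σ(formed) = 2958 kJ
ΔH = Σ(broken) − Σ(formed) = 2881 − 2958 = −77 kJ
For 5× the reaction as written: 5 × (−77) = −385 kJ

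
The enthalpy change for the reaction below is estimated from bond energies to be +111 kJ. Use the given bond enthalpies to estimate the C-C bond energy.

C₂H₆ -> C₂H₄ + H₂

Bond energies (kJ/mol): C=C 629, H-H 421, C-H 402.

Let D be the C-C bond energy.
Σ(broken) = 1×D + 6×402 = 2412 + D
Σ(formed) = 4×402 + 1×629 + 1×421 = 2658
ΔH = Σ(broken) − Σ(formed) = (2412 + D) − (2658) = −246 + D
Setting this equal to +111 kJ gives D = 357 kJ/mol.

D(C-C) ≈ 357 kJ/mol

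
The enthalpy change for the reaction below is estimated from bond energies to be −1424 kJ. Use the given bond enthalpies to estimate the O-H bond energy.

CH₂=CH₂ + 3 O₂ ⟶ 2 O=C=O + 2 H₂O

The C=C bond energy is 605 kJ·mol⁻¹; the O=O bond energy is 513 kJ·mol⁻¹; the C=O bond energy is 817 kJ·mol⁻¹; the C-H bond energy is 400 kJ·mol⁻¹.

Let D be the O-H bond energy.
Σ(broken) = 4×400 + 1×605 + 3×513 = 3744
Σ(formed) = 4×817 + 4×D = 3268 + 4D
ΔH = Σ(broken) − Σ(formed) = (3744) − (3268 + 4D) = +476 − 4D
Setting this equal to −1424 kJ gives 4D = 1900, so D = 475 kJ/mol.

D(O-H) ≈ 475 kJ/mol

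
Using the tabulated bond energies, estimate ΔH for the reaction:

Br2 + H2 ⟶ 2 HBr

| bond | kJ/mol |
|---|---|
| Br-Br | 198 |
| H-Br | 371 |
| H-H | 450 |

Bonds broken (reactants):
  Br-Br: 1 × 198 = 198
  H-H: 1 × 450 = 450
  Σ(broken) = 648 kJ
Bonds formed (products):
  H-Br: 2 × 371 = 742
  Σ(formed) = 742 kJ
ΔH = Σ(broken) − Σ(formed) = 648 − 742 = −94 kJ

ΔH ≈ −94 kJ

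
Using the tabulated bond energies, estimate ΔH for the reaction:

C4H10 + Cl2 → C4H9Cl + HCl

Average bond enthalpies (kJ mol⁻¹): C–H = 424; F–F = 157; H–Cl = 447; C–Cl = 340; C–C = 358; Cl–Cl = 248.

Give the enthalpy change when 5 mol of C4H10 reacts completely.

Bonds broken (reactants):
  C–C: 3 × 358 = 1074
  C–H: 10 × 424 = 4240
  Cl–Cl: 1 × 248 = 248
  Σ(broken) = 5562 kJ
Bonds formed (products):
  C–C: 3 × 358 = 1074
  C–Cl: 1 × 340 = 340
  C–H: 9 × 424 = 3816
  H–Cl: 1 × 447 = 447
  Σ(formed) = 5677 kJ
ΔH = Σ(broken) − Σ(formed) = 5562 − 5677 = −115 kJ
For 5× the reaction as written: 5 × (−115) = −575 kJ

ΔH = −575 kJ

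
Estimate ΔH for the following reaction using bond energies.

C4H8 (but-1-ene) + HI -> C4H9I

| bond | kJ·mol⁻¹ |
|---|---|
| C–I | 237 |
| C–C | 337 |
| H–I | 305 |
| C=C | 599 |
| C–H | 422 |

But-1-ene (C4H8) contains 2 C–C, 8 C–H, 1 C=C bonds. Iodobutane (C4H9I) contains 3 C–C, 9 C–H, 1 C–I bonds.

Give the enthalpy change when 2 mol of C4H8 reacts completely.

Bonds broken (reactants):
  C–C: 2 × 337 = 674
  C–H: 8 × 422 = 3376
  C=C: 1 × 599 = 599
  H–I: 1 × 305 = 305
  Σ(broken) = 4954 kJ
Bonds formed (products):
  C–C: 3 × 337 = 1011
  C–H: 9 × 422 = 3798
  C–I: 1 × 237 = 237
  Σ(formed) = 5046 kJ
ΔH = Σ(broken) − Σ(formed) = 4954 − 5046 = −92 kJ
For 2× the reaction as written: 2 × (−92) = −184 kJ

ΔH = −184 kJ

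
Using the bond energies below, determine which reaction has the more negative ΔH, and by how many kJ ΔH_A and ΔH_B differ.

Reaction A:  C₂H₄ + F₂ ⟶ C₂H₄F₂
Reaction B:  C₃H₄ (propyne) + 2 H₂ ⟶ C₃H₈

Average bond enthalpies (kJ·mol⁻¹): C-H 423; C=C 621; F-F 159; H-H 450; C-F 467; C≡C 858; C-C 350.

Reaction A:
  Bonds broken (reactants):
    C-H: 4 × 423 = 1692
    C=C: 1 × 621 = 621
    F-F: 1 × 159 = 159
    Σ(broken) = 2472 kJ
  Bonds formed (products):
    C-C: 1 × 350 = 350
    C-F: 2 × 467 = 934
    C-H: 4 × 423 = 1692
    Σ(formed) = 2976 kJ
  ΔH_A = 2472 − 2976 = −504 kJ
Reaction B:
  Bonds broken (reactants):
    C≡C: 1 × 858 = 858
    C-C: 1 × 350 = 350
    C-H: 4 × 423 = 1692
    H-H: 2 × 450 = 900
    Σ(broken) = 3800 kJ
  Bonds formed (products):
    C-C: 2 × 350 = 700
    C-H: 8 × 423 = 3384
    Σ(formed) = 4084 kJ
  ΔH_B = 3800 − 4084 = −284 kJ
ΔH_A − ΔH_B = −220 kJ, so reaction A has the more negative ΔH; |ΔH_A − ΔH_B| = 220 kJ.

Reaction A, by 220 kJ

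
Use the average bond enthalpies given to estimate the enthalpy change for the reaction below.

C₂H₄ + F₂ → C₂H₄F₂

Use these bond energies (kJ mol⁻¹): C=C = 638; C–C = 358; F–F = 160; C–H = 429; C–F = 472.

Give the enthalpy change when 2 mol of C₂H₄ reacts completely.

Bonds broken (reactants):
  C–H: 4 × 429 = 1716
  C=C: 1 × 638 = 638
  F–F: 1 × 160 = 160
  Σ(broken) = 2514 kJ
Bonds formed (products):
  C–C: 1 × 358 = 358
  C–F: 2 × 472 = 944
  C–H: 4 × 429 = 1716
  Σ(formed) = 3018 kJ
ΔH = Σ(broken) − Σ(formed) = 2514 − 3018 = −504 kJ
For 2× the reaction as written: 2 × (−504) = −1008 kJ

ΔH = −1008 kJ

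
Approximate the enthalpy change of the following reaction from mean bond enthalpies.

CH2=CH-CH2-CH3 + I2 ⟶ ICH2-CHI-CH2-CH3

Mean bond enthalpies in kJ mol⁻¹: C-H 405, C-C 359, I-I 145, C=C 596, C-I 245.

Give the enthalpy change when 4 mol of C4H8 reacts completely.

ΔH = −432 kJ

Bonds broken (reactants):
  C-C: 2 × 359 = 718
  C-H: 8 × 405 = 3240
  C=C: 1 × 596 = 596
  I-I: 1 × 145 = 145
  Σ(broken) = 4699 kJ
Bonds formed (products):
  C-C: 3 × 359 = 1077
  C-H: 8 × 405 = 3240
  C-I: 2 × 245 = 490
  Σ(formed) = 4807 kJ
ΔH = Σ(broken) − Σ(formed) = 4699 − 4807 = −108 kJ
For 4× the reaction as written: 4 × (−108) = −432 kJ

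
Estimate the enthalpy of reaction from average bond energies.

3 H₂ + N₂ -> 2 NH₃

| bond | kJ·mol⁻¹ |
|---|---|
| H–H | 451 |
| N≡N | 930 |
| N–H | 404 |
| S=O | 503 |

ΔH ≈ −141 kJ

Bonds broken (reactants):
  H–H: 3 × 451 = 1353
  N≡N: 1 × 930 = 930
  Σ(broken) = 2283 kJ
Bonds formed (products):
  N–H: 6 × 404 = 2424
  Σ(formed) = 2424 kJ
ΔH = Σ(broken) − Σ(formed) = 2283 − 2424 = −141 kJ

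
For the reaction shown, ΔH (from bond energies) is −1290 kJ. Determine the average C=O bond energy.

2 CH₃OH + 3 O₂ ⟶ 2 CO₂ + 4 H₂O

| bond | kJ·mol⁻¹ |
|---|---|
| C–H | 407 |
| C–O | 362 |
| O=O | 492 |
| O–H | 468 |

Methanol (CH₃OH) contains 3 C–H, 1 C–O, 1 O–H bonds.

Let D be the C=O bond energy.
Σ(broken) = 6×407 + 2×362 + 2×468 + 3×492 = 5578
Σ(formed) = 4×D + 8×468 = 3744 + 4D
ΔH = Σ(broken) − Σ(formed) = (5578) − (3744 + 4D) = +1834 − 4D
Setting this equal to −1290 kJ gives 4D = 3124, so D = 781 kJ/mol.

D(C=O) ≈ 781 kJ/mol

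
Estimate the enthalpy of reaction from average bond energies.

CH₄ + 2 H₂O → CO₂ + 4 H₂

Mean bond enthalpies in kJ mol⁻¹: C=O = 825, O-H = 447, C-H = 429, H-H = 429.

Bonds broken (reactants):
  C-H: 4 × 429 = 1716
  O-H: 4 × 447 = 1788
  Σ(broken) = 3504 kJ
Bonds formed (products):
  C=O: 2 × 825 = 1650
  H-H: 4 × 429 = 1716
  Σ(formed) = 3366 kJ
ΔH = Σ(broken) − Σ(formed) = 3504 − 3366 = +138 kJ

ΔH ≈ +138 kJ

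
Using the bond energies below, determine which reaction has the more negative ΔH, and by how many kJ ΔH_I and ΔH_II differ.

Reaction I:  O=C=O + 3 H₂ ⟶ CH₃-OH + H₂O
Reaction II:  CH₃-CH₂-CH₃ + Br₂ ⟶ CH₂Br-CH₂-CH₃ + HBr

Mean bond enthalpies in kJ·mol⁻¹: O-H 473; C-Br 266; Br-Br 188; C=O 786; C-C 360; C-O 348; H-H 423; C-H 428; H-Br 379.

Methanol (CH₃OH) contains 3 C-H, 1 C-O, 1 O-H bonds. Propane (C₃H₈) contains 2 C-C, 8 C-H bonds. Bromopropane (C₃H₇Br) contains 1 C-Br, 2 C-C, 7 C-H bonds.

Reaction I:
  Bonds broken (reactants):
    C=O: 2 × 786 = 1572
    H-H: 3 × 423 = 1269
    Σ(broken) = 2841 kJ
  Bonds formed (products):
    C-H: 3 × 428 = 1284
    C-O: 1 × 348 = 348
    O-H: 3 × 473 = 1419
    Σ(formed) = 3051 kJ
  ΔH_I = 2841 − 3051 = −210 kJ
Reaction II:
  Bonds broken (reactants):
    Br-Br: 1 × 188 = 188
    C-C: 2 × 360 = 720
    C-H: 8 × 428 = 3424
    Σ(broken) = 4332 kJ
  Bonds formed (products):
    C-Br: 1 × 266 = 266
    C-C: 2 × 360 = 720
    C-H: 7 × 428 = 2996
    H-Br: 1 × 379 = 379
    Σ(formed) = 4361 kJ
  ΔH_II = 4332 − 4361 = −29 kJ
ΔH_I − ΔH_II = −181 kJ, so reaction I has the more negative ΔH; |ΔH_I − ΔH_II| = 181 kJ.

Reaction I, by 181 kJ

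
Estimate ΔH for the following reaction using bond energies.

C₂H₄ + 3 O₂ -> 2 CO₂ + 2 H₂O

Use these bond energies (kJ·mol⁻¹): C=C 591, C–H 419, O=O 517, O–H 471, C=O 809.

ΔH ≈ −1302 kJ

Bonds broken (reactants):
  C–H: 4 × 419 = 1676
  C=C: 1 × 591 = 591
  O=O: 3 × 517 = 1551
  Σ(broken) = 3818 kJ
Bonds formed (products):
  C=O: 4 × 809 = 3236
  O–H: 4 × 471 = 1884
  Σ(formed) = 5120 kJ
ΔH = Σ(broken) − Σ(formed) = 3818 − 5120 = −1302 kJ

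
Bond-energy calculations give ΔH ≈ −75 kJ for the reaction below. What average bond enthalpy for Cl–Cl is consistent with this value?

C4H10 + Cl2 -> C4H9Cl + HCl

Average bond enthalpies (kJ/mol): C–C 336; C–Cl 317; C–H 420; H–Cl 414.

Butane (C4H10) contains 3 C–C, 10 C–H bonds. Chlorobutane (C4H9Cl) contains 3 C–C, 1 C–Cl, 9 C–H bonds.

D(Cl–Cl) ≈ 236 kJ/mol

Let D be the Cl–Cl bond energy.
Σ(broken) = 3×336 + 10×420 + 1×D = 5208 + D
Σ(formed) = 3×336 + 1×317 + 9×420 + 1×414 = 5519
ΔH = Σ(broken) − Σ(formed) = (5208 + D) − (5519) = −311 + D
Setting this equal to −75 kJ gives D = 236 kJ/mol.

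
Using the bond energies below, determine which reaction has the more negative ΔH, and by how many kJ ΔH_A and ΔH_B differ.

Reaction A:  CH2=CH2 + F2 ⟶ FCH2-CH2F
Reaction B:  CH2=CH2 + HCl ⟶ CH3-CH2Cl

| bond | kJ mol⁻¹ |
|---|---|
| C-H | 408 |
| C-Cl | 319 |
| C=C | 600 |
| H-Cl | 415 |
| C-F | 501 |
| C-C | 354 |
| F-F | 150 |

Reaction A, by 540 kJ

Reaction A:
  Bonds broken (reactants):
    C-H: 4 × 408 = 1632
    C=C: 1 × 600 = 600
    F-F: 1 × 150 = 150
    Σ(broken) = 2382 kJ
  Bonds formed (products):
    C-C: 1 × 354 = 354
    C-F: 2 × 501 = 1002
    C-H: 4 × 408 = 1632
    Σ(formed) = 2988 kJ
  ΔH_A = 2382 − 2988 = −606 kJ
Reaction B:
  Bonds broken (reactants):
    C-H: 4 × 408 = 1632
    C=C: 1 × 600 = 600
    H-Cl: 1 × 415 = 415
    Σ(broken) = 2647 kJ
  Bonds formed (products):
    C-C: 1 × 354 = 354
    C-Cl: 1 × 319 = 319
    C-H: 5 × 408 = 2040
    Σ(formed) = 2713 kJ
  ΔH_B = 2647 − 2713 = −66 kJ
ΔH_A − ΔH_B = −540 kJ, so reaction A has the more negative ΔH; |ΔH_A − ΔH_B| = 540 kJ.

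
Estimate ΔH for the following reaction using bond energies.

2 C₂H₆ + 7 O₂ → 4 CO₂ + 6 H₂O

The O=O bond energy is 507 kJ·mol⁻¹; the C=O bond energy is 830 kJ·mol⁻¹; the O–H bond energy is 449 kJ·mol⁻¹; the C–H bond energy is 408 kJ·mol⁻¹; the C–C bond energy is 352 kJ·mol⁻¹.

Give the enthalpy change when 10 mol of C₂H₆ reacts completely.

Bonds broken (reactants):
  C–C: 2 × 352 = 704
  C–H: 12 × 408 = 4896
  O=O: 7 × 507 = 3549
  Σ(broken) = 9149 kJ
Bonds formed (products):
  C=O: 8 × 830 = 6640
  O–H: 12 × 449 = 5388
  Σ(formed) = 12028 kJ
ΔH = Σ(broken) − Σ(formed) = 9149 − 12028 = −2879 kJ
For 5× the reaction as written: 5 × (−2879) = −14395 kJ

ΔH = −14395 kJ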